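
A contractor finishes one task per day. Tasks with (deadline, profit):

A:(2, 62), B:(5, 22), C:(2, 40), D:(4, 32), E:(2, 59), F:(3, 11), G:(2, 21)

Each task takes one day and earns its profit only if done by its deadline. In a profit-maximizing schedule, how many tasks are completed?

5

Take jobs in profit order; each goes to the latest open slot no later than its deadline.
Profit order: A=62 E=59 C=40 D=32 B=22 G=21 F=11
Assign: A→slot 2, E→slot 1, C skipped, D→slot 4, B→slot 5, G skipped, F→slot 3.
Slots: [1:E] [2:A] [3:F] [4:D] [5:B]
5 of 7 scheduled.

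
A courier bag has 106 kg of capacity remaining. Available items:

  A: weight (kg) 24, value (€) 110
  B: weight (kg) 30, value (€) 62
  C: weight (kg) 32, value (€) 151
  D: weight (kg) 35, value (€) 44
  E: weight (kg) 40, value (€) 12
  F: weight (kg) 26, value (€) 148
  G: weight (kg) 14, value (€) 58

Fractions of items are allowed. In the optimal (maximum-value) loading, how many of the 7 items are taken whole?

Order: F (148/26=5.69) > C (151/32=4.72) > A (110/24=4.58) > G (58/14=4.14) > B (62/30=2.07) > D (44/35=1.26) > E (12/40=0.30)
Fill: take F (26 @ 148) → take C (32 @ 151) → take A (24 @ 110) → take G (14 @ 58) → take 10/30 of B → 20.67; 106/106 used.
4 item(s) taken whole; one partial (take 10/30 of B).

4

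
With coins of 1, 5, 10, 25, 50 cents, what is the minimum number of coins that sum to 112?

5

112 = 2×50 + 1×10 + 2×1
Total coins = 2 + 1 + 2 = 5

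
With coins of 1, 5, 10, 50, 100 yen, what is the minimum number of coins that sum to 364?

9

364 − 3×100→64 − 1×50→14 − 1×10→4 − 4×1→0
Total coins = 3 + 1 + 1 + 4 = 9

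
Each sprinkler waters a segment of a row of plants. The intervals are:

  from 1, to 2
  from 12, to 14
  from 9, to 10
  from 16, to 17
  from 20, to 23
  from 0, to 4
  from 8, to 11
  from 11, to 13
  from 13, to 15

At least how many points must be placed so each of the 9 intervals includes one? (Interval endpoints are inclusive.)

Process intervals by earliest right end; each time one isn't hit yet, stab at its right endpoint.
By right end: [1,2]  [0,4]  [9,10]  [8,11]  [11,13]  [12,14]  [13,15]  [16,17]  [20,23]
[1,2] uncovered → point at 2; [9,10] uncovered → point at 10; [11,13] uncovered → point at 13; [16,17] uncovered → point at 17; [20,23] uncovered → point at 23.
Points: 2, 10, 13, 17, 23 (5 total).

5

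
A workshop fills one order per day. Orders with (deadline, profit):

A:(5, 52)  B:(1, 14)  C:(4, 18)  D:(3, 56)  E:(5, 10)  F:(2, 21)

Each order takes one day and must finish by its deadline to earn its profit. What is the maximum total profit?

Profit order: D=56 A=52 F=21 C=18 B=14 E=10
Assign: D→slot 3, A→slot 5, F→slot 2, C→slot 4, B→slot 1, E skipped.
Slots: [1:B] [2:F] [3:D] [4:C] [5:A]
Profit = 14 + 21 + 56 + 18 + 52 = 161

161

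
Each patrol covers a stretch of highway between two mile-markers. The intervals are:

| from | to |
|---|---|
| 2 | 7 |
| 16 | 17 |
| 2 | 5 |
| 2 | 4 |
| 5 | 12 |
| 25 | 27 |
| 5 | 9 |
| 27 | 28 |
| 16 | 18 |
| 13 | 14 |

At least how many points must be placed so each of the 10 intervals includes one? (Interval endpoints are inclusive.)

By right end: [2,4]  [2,5]  [2,7]  [5,9]  [5,12]  [13,14]  [16,17]  [16,18]  [25,27]  [27,28]
[2,4] uncovered → point at 4; [5,9] uncovered → point at 9; [13,14] uncovered → point at 14; [16,17] uncovered → point at 17; [25,27] uncovered → point at 27.
Points: 4, 9, 14, 17, 27 (5 total).

5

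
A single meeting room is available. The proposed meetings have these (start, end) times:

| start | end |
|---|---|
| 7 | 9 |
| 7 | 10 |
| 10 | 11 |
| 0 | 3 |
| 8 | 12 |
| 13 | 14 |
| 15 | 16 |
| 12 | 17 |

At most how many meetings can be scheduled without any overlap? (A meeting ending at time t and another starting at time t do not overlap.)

Sorted by end: (0,3)  (7,9)  (7,10)  (10,11)  (8,12)  (13,14)  (15,16)  (12,17)
take (0,3); take (7,9); take (10,11); skip (8,12); take (13,14); take (15,16).
Selected 5 meetings.

5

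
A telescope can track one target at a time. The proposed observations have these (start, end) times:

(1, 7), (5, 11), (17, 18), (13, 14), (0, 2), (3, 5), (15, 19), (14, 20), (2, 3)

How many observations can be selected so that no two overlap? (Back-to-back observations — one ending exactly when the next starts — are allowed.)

6

By end time: (0,2), (2,3), (3,5), (1,7), (5,11), (13,14), (17,18), (15,19), (14,20).
Pick (0,2); next start ≥ 2 → (2,3); next start ≥ 3 → (3,5); next start ≥ 5 → (5,11); next start ≥ 11 → (13,14); next start ≥ 14 → (17,18).
Selected 6 observations.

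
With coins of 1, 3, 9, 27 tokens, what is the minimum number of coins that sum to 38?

38 = 1×27 + 1×9 + 2×1
Total coins = 1 + 1 + 2 = 4

4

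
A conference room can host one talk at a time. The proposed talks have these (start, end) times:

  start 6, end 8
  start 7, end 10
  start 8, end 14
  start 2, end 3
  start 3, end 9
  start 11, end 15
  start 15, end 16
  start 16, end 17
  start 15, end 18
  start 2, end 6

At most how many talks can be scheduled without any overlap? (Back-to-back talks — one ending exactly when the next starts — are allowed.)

5

By end time: (2,3), (2,6), (6,8), (3,9), (7,10), (8,14), (11,15), (15,16), (16,17), (15,18).
Pick (2,3); next start ≥ 3 → (6,8); next start ≥ 8 → (8,14); next start ≥ 14 → (15,16); next start ≥ 16 → (16,17).
Selected 5 talks.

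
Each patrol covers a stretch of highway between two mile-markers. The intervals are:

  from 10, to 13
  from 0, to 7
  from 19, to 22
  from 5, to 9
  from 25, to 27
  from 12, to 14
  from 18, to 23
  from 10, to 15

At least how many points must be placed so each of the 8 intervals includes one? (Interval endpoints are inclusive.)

4

Process intervals by earliest right end; each time one isn't hit yet, stab at its right endpoint.
Sorted: [0,7] [5,9] [10,13] [12,14] [10,15] [19,22] [18,23] [25,27]
{[0,7],[5,9]} hit by 7; {[10,13],[12,14],[10,15]} hit by 13; {[19,22],[18,23]} hit by 22; {[25,27]} hit by 27.
Points: 7, 13, 22, 27 (4 total).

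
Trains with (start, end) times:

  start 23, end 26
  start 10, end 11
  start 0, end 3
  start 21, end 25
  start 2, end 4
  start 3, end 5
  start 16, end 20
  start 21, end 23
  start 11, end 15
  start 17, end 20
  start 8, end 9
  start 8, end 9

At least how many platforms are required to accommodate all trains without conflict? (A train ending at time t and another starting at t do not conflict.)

2

Events (time:±→running): 0:+→1 2:+→2 … peak 2.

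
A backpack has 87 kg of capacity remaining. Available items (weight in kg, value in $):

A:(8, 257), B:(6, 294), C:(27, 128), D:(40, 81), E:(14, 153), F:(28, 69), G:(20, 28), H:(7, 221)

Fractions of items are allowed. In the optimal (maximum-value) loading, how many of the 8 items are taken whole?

Order: B (294/6=49.00) > A (257/8=32.12) > H (221/7=31.57) > E (153/14=10.93) > C (128/27=4.74) > F (69/28=2.46) > D (81/40=2.02) > G (28/20=1.40)
Fill: take B (6 @ 294) → take A (8 @ 257) → take H (7 @ 221) → take E (14 @ 153) → take C (27 @ 128) → take 25/28 of F → 61.61; 87/87 used.
5 item(s) taken whole; one partial (take 25/28 of F).

5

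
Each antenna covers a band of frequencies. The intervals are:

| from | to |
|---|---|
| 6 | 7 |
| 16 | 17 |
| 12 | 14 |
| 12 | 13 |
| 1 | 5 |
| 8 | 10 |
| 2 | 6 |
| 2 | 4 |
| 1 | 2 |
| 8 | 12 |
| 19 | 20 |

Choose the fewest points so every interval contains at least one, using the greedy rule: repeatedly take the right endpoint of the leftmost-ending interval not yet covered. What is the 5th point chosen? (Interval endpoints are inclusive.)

17

Sorted: [1,2] [2,4] [1,5] [2,6] [6,7] [8,10] [8,12] [12,13] [12,14] [16,17] [19,20]
{[1,2],[2,4],[1,5],[2,6]} hit by 2; {[6,7]} hit by 7; {[8,10],[8,12]} hit by 10; {[12,13],[12,14]} hit by 13; {[16,17]} hit by 17; {[19,20]} hit by 20.
Points: 2, 7, 10, 13, 17, 20 (6 total).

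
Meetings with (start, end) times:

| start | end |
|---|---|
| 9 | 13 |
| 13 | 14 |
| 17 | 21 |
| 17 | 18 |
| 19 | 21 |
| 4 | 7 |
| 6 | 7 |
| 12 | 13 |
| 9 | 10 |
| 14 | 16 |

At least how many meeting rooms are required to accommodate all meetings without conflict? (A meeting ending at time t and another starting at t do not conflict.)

Events (time:±→running): 4:+→1 6:+→2 … peak 2.

2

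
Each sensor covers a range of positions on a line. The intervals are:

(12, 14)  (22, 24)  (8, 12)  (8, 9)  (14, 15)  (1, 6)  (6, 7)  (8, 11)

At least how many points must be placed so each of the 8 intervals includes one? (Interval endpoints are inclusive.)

4

Process intervals by earliest right end; each time one isn't hit yet, stab at its right endpoint.
Sorted: [1,6] [6,7] [8,9] [8,11] [8,12] [12,14] [14,15] [22,24]
{[1,6],[6,7]} hit by 6; {[8,9],[8,11],[8,12]} hit by 9; {[12,14],[14,15]} hit by 14; {[22,24]} hit by 24.
Points: 6, 9, 14, 24 (4 total).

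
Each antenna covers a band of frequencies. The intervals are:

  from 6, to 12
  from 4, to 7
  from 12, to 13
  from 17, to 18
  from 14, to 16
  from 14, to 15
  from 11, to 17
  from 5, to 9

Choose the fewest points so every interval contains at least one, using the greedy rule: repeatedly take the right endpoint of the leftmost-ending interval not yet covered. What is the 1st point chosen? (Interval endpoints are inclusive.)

7

Sort by right endpoint; whenever an interval is uncovered, place a point at its right end.
By right end: [4,7]  [5,9]  [6,12]  [12,13]  [14,15]  [14,16]  [11,17]  [17,18]
[4,7] uncovered → point at 7; [12,13] uncovered → point at 13; [14,15] uncovered → point at 15; [17,18] uncovered → point at 18.
Points: 7, 13, 15, 18 (4 total).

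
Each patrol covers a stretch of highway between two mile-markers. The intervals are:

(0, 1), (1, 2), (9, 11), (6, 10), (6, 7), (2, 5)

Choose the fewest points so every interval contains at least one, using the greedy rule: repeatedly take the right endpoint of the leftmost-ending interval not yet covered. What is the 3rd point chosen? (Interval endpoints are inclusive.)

7

Sort by right endpoint; whenever an interval is uncovered, place a point at its right end.
By right end: [0,1]  [1,2]  [2,5]  [6,7]  [6,10]  [9,11]
[0,1] uncovered → point at 1; [2,5] uncovered → point at 5; [6,7] uncovered → point at 7; [9,11] uncovered → point at 11.
Points: 1, 5, 7, 11 (4 total).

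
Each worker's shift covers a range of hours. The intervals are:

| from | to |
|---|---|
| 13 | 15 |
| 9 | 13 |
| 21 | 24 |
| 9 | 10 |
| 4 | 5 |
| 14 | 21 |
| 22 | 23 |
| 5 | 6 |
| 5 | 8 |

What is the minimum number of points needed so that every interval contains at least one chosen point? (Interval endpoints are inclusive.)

4

By right end: [4,5]  [5,6]  [5,8]  [9,10]  [9,13]  [13,15]  [14,21]  [22,23]  [21,24]
[4,5] uncovered → point at 5; [9,10] uncovered → point at 10; [13,15] uncovered → point at 15; [22,23] uncovered → point at 23.
Points: 5, 10, 15, 23 (4 total).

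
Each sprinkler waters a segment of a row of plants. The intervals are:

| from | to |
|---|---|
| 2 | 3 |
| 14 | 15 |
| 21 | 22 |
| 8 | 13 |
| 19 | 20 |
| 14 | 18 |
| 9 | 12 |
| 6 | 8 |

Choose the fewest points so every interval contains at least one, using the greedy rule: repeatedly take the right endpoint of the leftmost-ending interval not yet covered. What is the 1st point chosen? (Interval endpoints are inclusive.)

Process intervals by earliest right end; each time one isn't hit yet, stab at its right endpoint.
By right end: [2,3]  [6,8]  [9,12]  [8,13]  [14,15]  [14,18]  [19,20]  [21,22]
[2,3] uncovered → point at 3; [6,8] uncovered → point at 8; [9,12] uncovered → point at 12; [14,15] uncovered → point at 15; [19,20] uncovered → point at 20; [21,22] uncovered → point at 22.
Points: 3, 8, 12, 15, 20, 22 (6 total).

3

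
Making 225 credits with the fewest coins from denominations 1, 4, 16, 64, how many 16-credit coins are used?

Use the largest denomination that fits, subtract, and repeat.
225 − 3×64→33 − 2×16→1 − 1×1→0
Count of 16: 2

2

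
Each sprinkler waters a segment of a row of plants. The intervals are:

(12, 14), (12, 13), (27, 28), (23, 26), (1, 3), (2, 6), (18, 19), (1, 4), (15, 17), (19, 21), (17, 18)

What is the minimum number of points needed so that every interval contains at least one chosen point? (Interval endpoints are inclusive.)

Sorted: [1,3] [1,4] [2,6] [12,13] [12,14] [15,17] [17,18] [18,19] [19,21] [23,26] [27,28]
{[1,3],[1,4],[2,6]} hit by 3; {[12,13],[12,14]} hit by 13; {[15,17],[17,18]} hit by 17; {[18,19],[19,21]} hit by 19; {[23,26]} hit by 26; {[27,28]} hit by 28.
Points: 3, 13, 17, 19, 26, 28 (6 total).

6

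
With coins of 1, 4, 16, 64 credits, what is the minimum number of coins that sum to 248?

Greedy: take as many of the largest coin as possible, then repeat with the remainder.
248 = 3×64 + 3×16 + 2×4
Total coins = 3 + 3 + 2 = 8

8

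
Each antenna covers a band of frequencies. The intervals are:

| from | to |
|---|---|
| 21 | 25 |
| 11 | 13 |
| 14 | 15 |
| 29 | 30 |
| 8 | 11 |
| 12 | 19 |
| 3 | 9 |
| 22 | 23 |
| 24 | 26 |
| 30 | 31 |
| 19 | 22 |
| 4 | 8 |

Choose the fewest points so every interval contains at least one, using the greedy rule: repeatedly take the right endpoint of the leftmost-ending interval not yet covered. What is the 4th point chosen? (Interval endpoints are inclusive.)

Process intervals by earliest right end; each time one isn't hit yet, stab at its right endpoint.
By right end: [4,8]  [3,9]  [8,11]  [11,13]  [14,15]  [12,19]  [19,22]  [22,23]  [21,25]  [24,26]  [29,30]  [30,31]
[4,8] uncovered → point at 8; [11,13] uncovered → point at 13; [14,15] uncovered → point at 15; [19,22] uncovered → point at 22; [24,26] uncovered → point at 26; [29,30] uncovered → point at 30.
Points: 8, 13, 15, 22, 26, 30 (6 total).

22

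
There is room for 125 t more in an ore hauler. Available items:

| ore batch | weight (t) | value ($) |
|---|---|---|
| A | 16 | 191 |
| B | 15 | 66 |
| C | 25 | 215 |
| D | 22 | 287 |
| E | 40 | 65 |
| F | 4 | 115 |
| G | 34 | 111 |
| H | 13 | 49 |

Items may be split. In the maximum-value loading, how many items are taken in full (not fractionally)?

Order: F (115/4=28.75) > D (287/22=13.05) > A (191/16=11.94) > C (215/25=8.60) > B (66/15=4.40) > H (49/13=3.77) > G (111/34=3.26) > E (65/40=1.62)
Fill: take F (4 @ 115) → take D (22 @ 287) → take A (16 @ 191) → take C (25 @ 215) → take B (15 @ 66) → take H (13 @ 49) → take 30/34 of G → 97.94; 125/125 used.
6 item(s) taken whole; one partial (take 30/34 of G).

6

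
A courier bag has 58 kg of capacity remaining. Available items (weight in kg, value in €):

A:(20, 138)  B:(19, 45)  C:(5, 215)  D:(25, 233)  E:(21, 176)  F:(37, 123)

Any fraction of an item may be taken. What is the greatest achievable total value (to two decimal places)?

672.30

Greedy by value/weight ratio, highest first.
Ratios (sorted): C 43.00, D 9.32, E 8.38, A 6.90, F 3.32, B 2.37
take C (5 @ 215); take D (25 @ 233); take E (21 @ 176); take 7/20 of A → 48.30. Capacity used 58/58.
Total value = 672.30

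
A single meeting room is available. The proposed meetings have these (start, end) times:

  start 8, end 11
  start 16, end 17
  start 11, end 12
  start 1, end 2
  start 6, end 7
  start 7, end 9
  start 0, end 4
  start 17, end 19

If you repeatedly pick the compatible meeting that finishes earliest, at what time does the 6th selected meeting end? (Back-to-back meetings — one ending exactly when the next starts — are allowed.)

By end time: (1,2), (0,4), (6,7), (7,9), (8,11), (11,12), (16,17), (17,19).
Pick (1,2); next start ≥ 2 → (6,7); next start ≥ 7 → (7,9); next start ≥ 9 → (11,12); next start ≥ 12 → (16,17); next start ≥ 17 → (17,19).
Selected: (1,2) (6,7) (7,9) (11,12) (16,17) (17,19)

19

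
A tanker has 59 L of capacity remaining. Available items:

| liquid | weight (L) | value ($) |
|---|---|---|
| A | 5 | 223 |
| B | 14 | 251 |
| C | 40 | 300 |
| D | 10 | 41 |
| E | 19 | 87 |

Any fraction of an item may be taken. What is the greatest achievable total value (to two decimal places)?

774.00

Ratios (sorted): A 44.60, B 17.93, C 7.50, E 4.58, D 4.10
take A (5 @ 223); take B (14 @ 251); take C (40 @ 300). Capacity used 59/59.
Total value = 774.00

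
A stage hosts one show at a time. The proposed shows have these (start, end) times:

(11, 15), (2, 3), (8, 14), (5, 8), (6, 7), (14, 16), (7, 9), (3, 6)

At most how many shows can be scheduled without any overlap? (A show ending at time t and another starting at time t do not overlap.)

5

Greedy by earliest finish: after sorting by end time, pick each interval compatible with the last pick.
Sorted by end: (2,3)  (3,6)  (6,7)  (5,8)  (7,9)  (8,14)  (11,15)  (14,16)
take (2,3); take (3,6); take (6,7); take (7,9); take (11,15).
Selected 5 shows.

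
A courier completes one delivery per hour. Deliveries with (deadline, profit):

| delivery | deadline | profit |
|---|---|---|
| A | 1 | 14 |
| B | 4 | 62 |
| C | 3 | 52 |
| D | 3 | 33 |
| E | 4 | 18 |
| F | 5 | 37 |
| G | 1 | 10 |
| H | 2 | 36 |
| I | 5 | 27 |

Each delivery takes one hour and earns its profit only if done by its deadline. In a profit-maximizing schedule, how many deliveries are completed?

Profit order: B=62 C=52 F=37 H=36 D=33 I=27 E=18 A=14 G=10
Assign: B→slot 4, C→slot 3, F→slot 5, H→slot 2, D→slot 1, I skipped, E skipped, A skipped, G skipped.
Slots: [1:D] [2:H] [3:C] [4:B] [5:F]
5 of 9 scheduled.

5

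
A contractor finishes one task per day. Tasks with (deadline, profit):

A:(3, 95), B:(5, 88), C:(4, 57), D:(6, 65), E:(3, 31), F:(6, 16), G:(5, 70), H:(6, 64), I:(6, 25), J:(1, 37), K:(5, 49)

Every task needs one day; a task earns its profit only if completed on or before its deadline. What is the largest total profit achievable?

Profit order: A=95 B=88 G=70 D=65 H=64 C=57 K=49 J=37 E=31 I=25 F=16
Assign: A→slot 3, B→slot 5, G→slot 4, D→slot 6, H→slot 2, C→slot 1, K skipped, J skipped, E skipped, I skipped, F skipped.
Slots: [1:C] [2:H] [3:A] [4:G] [5:B] [6:D]
Profit = 57 + 64 + 95 + 70 + 88 + 65 = 439

439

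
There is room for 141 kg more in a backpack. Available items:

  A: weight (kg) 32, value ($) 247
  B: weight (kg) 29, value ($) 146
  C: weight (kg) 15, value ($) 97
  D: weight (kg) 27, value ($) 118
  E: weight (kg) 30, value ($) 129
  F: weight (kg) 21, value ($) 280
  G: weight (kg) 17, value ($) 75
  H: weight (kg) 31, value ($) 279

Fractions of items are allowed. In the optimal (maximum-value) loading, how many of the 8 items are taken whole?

Sort by value per unit weight and fill in that order.
Ratios (sorted): F 13.33, H 9.00, A 7.72, C 6.47, B 5.03, G 4.41, D 4.37, E 4.30
take F (21 @ 280); take H (31 @ 279); take A (32 @ 247); take C (15 @ 97); take B (29 @ 146); take 13/17 of G → 57.35. Capacity used 141/141.
5 item(s) taken whole; one partial (take 13/17 of G).

5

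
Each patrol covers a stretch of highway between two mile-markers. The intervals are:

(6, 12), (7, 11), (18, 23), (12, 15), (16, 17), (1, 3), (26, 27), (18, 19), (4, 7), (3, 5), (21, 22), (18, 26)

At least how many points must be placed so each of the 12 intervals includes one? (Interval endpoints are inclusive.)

Sort by right endpoint; whenever an interval is uncovered, place a point at its right end.
By right end: [1,3]  [3,5]  [4,7]  [7,11]  [6,12]  [12,15]  [16,17]  [18,19]  [21,22]  [18,23]  [18,26]  [26,27]
[1,3] uncovered → point at 3; [4,7] uncovered → point at 7; [12,15] uncovered → point at 15; [16,17] uncovered → point at 17; [18,19] uncovered → point at 19; [21,22] uncovered → point at 22; [26,27] uncovered → point at 27.
Points: 3, 7, 15, 17, 19, 22, 27 (7 total).

7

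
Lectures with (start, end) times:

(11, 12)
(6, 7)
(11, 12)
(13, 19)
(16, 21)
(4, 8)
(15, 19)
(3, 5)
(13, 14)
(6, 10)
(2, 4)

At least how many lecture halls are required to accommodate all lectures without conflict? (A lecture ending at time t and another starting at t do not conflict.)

Events (time:±→running): 2:+→1 3:+→2 4:-→1 4:+→2 5:-→1 6:+→2 6:+→3 … peak 3.

3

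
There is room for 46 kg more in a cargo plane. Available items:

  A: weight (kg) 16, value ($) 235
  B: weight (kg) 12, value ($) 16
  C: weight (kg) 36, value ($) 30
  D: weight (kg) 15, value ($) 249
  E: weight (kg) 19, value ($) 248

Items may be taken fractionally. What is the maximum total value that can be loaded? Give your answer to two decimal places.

679.79

Sort by value per unit weight and fill in that order.
Ratios (sorted): D 16.60, A 14.69, E 13.05, B 1.33, C 0.83
take D (15 @ 249); take A (16 @ 235); take 15/19 of E → 195.79. Capacity used 46/46.
Total value = 679.79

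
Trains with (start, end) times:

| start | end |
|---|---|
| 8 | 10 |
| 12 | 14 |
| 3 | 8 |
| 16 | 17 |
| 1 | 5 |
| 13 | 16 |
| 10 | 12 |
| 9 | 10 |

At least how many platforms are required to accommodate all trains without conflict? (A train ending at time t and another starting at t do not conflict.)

2

The answer is the maximum number of intervals overlapping at any instant.
starts: [1, 3, 8, 9, 10, 12, 13, 16]
ends:   [5, 8, 10, 10, 12, 14, 16, 17]
s1→1 s3→2  — peak 2.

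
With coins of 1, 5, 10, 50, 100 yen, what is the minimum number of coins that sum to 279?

Use the largest denomination that fits, subtract, and repeat.
279 − 2×100→79 − 1×50→29 − 2×10→9 − 1×5→4 − 4×1→0
Total coins = 2 + 1 + 2 + 1 + 4 = 10

10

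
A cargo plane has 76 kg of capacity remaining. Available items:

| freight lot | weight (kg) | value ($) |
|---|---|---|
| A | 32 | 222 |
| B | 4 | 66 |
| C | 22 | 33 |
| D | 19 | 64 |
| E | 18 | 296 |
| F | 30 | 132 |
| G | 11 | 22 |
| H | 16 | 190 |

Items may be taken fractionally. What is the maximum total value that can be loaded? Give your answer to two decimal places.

Ratios (sorted): B 16.50, E 16.44, H 11.88, A 6.94, F 4.40, D 3.37, G 2.00, C 1.50
take B (4 @ 66); take E (18 @ 296); take H (16 @ 190); take A (32 @ 222); take 6/30 of F → 26.40. Capacity used 76/76.
Total value = 800.40

800.40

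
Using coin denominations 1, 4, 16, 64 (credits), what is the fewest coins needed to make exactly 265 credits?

Greedy: take as many of the largest coin as possible, then repeat with the remainder.
265 = 4×64 + 2×4 + 1×1
Total coins = 4 + 2 + 1 = 7

7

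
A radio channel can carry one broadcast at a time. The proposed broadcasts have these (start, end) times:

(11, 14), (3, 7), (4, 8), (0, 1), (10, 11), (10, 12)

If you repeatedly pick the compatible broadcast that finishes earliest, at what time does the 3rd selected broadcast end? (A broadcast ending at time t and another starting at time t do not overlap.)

11

Greedy by earliest finish: after sorting by end time, pick each interval compatible with the last pick.
By end time: (0,1), (3,7), (4,8), (10,11), (10,12), (11,14).
Pick (0,1); next start ≥ 1 → (3,7); next start ≥ 7 → (10,11); next start ≥ 11 → (11,14).
Selected: (0,1) (3,7) (10,11) (11,14)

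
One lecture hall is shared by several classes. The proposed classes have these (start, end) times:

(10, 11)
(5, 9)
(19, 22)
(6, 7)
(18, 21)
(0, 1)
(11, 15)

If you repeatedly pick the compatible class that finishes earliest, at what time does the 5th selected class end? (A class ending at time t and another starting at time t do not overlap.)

21

By end time: (0,1), (6,7), (5,9), (10,11), (11,15), (18,21), (19,22).
Pick (0,1); next start ≥ 1 → (6,7); next start ≥ 7 → (10,11); next start ≥ 11 → (11,15); next start ≥ 15 → (18,21).
Selected: (0,1) (6,7) (10,11) (11,15) (18,21)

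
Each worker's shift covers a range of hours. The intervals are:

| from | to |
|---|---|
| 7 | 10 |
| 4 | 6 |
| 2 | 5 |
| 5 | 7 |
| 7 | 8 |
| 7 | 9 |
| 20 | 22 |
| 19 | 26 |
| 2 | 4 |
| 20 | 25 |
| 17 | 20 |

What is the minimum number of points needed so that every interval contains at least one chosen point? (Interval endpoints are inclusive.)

3

Sorted: [2,4] [2,5] [4,6] [5,7] [7,8] [7,9] [7,10] [17,20] [20,22] [20,25] [19,26]
{[2,4],[2,5],[4,6]} hit by 4; {[5,7],[7,8],[7,9],[7,10]} hit by 7; {[17,20],[20,22],[20,25],[19,26]} hit by 20.
Points: 4, 7, 20 (3 total).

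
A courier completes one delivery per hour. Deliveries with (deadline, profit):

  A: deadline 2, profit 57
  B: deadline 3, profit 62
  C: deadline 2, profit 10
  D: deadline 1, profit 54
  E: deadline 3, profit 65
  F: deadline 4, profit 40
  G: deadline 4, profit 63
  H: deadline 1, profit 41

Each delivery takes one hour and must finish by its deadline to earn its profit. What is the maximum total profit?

247

By profit: E(d3,65), G(d4,63), B(d3,62), A(d2,57), D(d1,54), H(d1,41), F(d4,40), C(d2,10)
E→slot 3; G→slot 4; B→slot 2; A→slot 1; D skipped; H skipped; F skipped; C skipped.
Profit = 57 + 62 + 65 + 63 = 247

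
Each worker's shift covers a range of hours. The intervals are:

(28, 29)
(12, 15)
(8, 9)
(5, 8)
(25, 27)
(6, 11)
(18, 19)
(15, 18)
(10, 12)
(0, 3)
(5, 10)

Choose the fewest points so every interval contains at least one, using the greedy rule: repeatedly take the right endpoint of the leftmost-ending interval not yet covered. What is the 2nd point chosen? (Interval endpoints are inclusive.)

Sorted: [0,3] [5,8] [8,9] [5,10] [6,11] [10,12] [12,15] [15,18] [18,19] [25,27] [28,29]
{[0,3]} hit by 3; {[5,8],[8,9],[5,10],[6,11]} hit by 8; {[10,12],[12,15]} hit by 12; {[15,18],[18,19]} hit by 18; {[25,27]} hit by 27; {[28,29]} hit by 29.
Points: 3, 8, 12, 18, 27, 29 (6 total).

8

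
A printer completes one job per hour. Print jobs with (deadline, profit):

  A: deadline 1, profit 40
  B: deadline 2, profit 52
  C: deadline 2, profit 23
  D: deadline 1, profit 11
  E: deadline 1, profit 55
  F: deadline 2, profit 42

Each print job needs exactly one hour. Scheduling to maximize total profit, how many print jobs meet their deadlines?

2

By profit: E(d1,55), B(d2,52), F(d2,42), A(d1,40), C(d2,23), D(d1,11)
E→slot 1; B→slot 2; F skipped; A skipped; C skipped; D skipped.
2 of 6 scheduled.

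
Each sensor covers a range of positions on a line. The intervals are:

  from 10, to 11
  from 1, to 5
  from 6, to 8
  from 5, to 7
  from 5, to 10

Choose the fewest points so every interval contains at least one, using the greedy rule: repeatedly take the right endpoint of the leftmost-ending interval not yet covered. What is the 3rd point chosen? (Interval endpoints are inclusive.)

11

By right end: [1,5]  [5,7]  [6,8]  [5,10]  [10,11]
[1,5] uncovered → point at 5; [6,8] uncovered → point at 8; [10,11] uncovered → point at 11.
Points: 5, 8, 11 (3 total).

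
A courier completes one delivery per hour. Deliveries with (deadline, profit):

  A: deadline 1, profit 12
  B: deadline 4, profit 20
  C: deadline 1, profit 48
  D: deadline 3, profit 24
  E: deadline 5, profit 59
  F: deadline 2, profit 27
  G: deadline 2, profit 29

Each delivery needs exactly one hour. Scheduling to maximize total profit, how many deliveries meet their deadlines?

5

By profit: E(d5,59), C(d1,48), G(d2,29), F(d2,27), D(d3,24), B(d4,20), A(d1,12)
E→slot 5; C→slot 1; G→slot 2; F skipped; D→slot 3; B→slot 4; A skipped.
5 of 7 scheduled.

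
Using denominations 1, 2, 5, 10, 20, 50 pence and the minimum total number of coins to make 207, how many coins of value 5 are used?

207 = 4×50 + 1×5 + 1×2
Count of 5: 1

1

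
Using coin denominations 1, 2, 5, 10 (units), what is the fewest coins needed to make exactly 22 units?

22 − 2×10→2 − 1×2→0
Total coins = 2 + 1 = 3

3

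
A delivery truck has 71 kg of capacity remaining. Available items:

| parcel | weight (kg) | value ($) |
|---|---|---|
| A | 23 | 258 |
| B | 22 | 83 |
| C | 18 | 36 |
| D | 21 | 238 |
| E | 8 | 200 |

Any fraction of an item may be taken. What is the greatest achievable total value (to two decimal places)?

767.68

Ratios (sorted): E 25.00, D 11.33, A 11.22, B 3.77, C 2.00
take E (8 @ 200); take D (21 @ 238); take A (23 @ 258); take 19/22 of B → 71.68. Capacity used 71/71.
Total value = 767.68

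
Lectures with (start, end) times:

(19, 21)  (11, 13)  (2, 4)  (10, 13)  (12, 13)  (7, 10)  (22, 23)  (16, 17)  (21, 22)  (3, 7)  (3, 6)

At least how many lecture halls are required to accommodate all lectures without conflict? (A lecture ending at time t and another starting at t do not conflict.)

starts: [2, 3, 3, 7, 10, 11, 12, 16, 19, 21, 22]
ends:   [4, 6, 7, 10, 13, 13, 13, 17, 21, 22, 23]
s2→1 s3→2 s3→3  — peak 3.

3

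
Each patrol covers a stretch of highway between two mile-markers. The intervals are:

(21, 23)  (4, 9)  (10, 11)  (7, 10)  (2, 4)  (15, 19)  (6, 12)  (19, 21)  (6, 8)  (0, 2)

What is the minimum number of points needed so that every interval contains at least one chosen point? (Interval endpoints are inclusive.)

5

Sorted: [0,2] [2,4] [6,8] [4,9] [7,10] [10,11] [6,12] [15,19] [19,21] [21,23]
{[0,2],[2,4]} hit by 2; {[6,8],[4,9],[7,10]} hit by 8; {[10,11],[6,12]} hit by 11; {[15,19],[19,21]} hit by 19; {[21,23]} hit by 23.
Points: 2, 8, 11, 19, 23 (5 total).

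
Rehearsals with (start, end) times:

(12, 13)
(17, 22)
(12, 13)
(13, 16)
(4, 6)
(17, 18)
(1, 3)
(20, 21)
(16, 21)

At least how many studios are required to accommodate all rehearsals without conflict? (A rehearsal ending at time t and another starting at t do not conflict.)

3

Count concurrent intervals with a sweep; the peak is the room count.
starts: [1, 4, 12, 12, 13, 16, 17, 17, 20]
ends:   [3, 6, 13, 13, 16, 18, 21, 21, 22]
s1→1 e3→0 s4→1 e6→0 s12→1 s12→2 e13→1 e13→0 s13→1 e16→0 s16→1 s17→2 s17→3  — peak 3.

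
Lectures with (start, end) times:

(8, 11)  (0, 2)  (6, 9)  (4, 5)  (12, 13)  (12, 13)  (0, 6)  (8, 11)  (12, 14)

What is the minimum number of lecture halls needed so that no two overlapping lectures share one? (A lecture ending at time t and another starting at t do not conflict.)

The answer is the maximum number of intervals overlapping at any instant.
starts: [0, 0, 4, 6, 8, 8, 12, 12, 12]
ends:   [2, 5, 6, 9, 11, 11, 13, 13, 14]
s0→1 s0→2 e2→1 s4→2 e5→1 e6→0 s6→1 s8→2 s8→3  — peak 3.

3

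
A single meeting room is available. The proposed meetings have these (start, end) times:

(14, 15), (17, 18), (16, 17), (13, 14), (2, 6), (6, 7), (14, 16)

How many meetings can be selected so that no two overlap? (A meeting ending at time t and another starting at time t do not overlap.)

6

Greedy by earliest finish: after sorting by end time, pick each interval compatible with the last pick.
By end time: (2,6), (6,7), (13,14), (14,15), (14,16), (16,17), (17,18).
Pick (2,6); next start ≥ 6 → (6,7); next start ≥ 7 → (13,14); next start ≥ 14 → (14,15); next start ≥ 15 → (16,17); next start ≥ 17 → (17,18).
Selected 6 meetings.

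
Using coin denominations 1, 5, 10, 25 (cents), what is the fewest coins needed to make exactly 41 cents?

4

Use the largest denomination that fits, subtract, and repeat.
41 = 1×25 + 1×10 + 1×5 + 1×1
Total coins = 1 + 1 + 1 + 1 = 4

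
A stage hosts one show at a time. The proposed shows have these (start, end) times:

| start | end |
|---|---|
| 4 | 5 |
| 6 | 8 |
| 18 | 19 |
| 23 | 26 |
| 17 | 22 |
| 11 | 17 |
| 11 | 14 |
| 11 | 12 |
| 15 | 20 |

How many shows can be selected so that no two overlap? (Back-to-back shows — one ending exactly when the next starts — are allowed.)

5

By end time: (4,5), (6,8), (11,12), (11,14), (11,17), (18,19), (15,20), (17,22), (23,26).
Pick (4,5); next start ≥ 5 → (6,8); next start ≥ 8 → (11,12); next start ≥ 12 → (18,19); next start ≥ 19 → (23,26).
Selected 5 shows.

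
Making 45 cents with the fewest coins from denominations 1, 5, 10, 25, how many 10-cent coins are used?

Greedy: take as many of the largest coin as possible, then repeat with the remainder.
45 = 1×25 + 2×10
Count of 10: 2

2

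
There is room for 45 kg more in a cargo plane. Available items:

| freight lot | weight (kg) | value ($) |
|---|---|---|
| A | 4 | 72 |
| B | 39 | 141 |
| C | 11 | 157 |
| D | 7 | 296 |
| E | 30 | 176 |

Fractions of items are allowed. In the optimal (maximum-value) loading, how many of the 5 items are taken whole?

Greedy by value/weight ratio, highest first.
Ratios (sorted): D 42.29, A 18.00, C 14.27, E 5.87, B 3.62
take D (7 @ 296); take A (4 @ 72); take C (11 @ 157); take 23/30 of E → 134.93. Capacity used 45/45.
3 item(s) taken whole; one partial (take 23/30 of E).

3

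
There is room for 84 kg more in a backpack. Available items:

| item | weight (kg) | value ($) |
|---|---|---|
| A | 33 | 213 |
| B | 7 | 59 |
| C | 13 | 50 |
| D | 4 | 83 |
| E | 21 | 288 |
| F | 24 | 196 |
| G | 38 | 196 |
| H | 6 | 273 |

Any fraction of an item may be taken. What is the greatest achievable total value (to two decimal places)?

Greedy by value/weight ratio, highest first.
Order: H (273/6=45.50) > D (83/4=20.75) > E (288/21=13.71) > B (59/7=8.43) > F (196/24=8.17) > A (213/33=6.45) > G (196/38=5.16) > C (50/13=3.85)
Fill: take H (6 @ 273) → take D (4 @ 83) → take E (21 @ 288) → take B (7 @ 59) → take F (24 @ 196) → take 22/33 of A → 142.00; 84/84 used.
Total value = 1041.00

1041.00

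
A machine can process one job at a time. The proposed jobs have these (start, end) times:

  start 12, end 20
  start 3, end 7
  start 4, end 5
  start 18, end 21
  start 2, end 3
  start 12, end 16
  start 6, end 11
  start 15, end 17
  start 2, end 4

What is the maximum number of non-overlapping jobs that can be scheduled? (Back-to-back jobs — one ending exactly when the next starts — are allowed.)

Sort by end time and greedily take each interval whose start is ≥ the last chosen end.
By end time: (2,3), (2,4), (4,5), (3,7), (6,11), (12,16), (15,17), (12,20), (18,21).
Pick (2,3); next start ≥ 3 → (4,5); next start ≥ 5 → (6,11); next start ≥ 11 → (12,16); next start ≥ 16 → (18,21).
Selected 5 jobs.

5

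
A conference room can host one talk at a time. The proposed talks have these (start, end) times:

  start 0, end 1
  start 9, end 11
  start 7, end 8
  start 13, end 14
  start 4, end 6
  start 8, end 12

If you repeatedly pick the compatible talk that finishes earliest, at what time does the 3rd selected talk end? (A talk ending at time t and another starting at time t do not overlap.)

8

Order by finish time; keep every interval that doesn't clash with the previous kept one.
By end time: (0,1), (4,6), (7,8), (9,11), (8,12), (13,14).
Pick (0,1); next start ≥ 1 → (4,6); next start ≥ 6 → (7,8); next start ≥ 8 → (9,11); next start ≥ 11 → (13,14).
Selected: (0,1) (4,6) (7,8) (9,11) (13,14)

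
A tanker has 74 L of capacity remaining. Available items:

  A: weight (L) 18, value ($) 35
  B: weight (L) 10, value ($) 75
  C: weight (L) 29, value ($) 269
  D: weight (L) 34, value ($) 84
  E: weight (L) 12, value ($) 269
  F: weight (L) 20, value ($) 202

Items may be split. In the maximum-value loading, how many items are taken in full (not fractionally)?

4

Greedy by value/weight ratio, highest first.
Order: E (269/12=22.42) > F (202/20=10.10) > C (269/29=9.28) > B (75/10=7.50) > D (84/34=2.47) > A (35/18=1.94)
Fill: take E (12 @ 269) → take F (20 @ 202) → take C (29 @ 269) → take B (10 @ 75) → take 3/34 of D → 7.41; 74/74 used.
4 item(s) taken whole; one partial (take 3/34 of D).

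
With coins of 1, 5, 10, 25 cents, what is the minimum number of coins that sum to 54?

6

54 = 2×25 + 4×1
Total coins = 2 + 4 = 6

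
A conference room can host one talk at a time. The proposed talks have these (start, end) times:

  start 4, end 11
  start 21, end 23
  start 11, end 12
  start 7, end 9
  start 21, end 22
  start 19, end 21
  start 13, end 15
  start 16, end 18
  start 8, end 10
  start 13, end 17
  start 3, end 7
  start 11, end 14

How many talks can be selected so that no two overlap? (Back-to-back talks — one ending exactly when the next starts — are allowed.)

Sorted by end: (3,7)  (7,9)  (8,10)  (4,11)  (11,12)  (11,14)  (13,15)  (13,17)  (16,18)  (19,21)  (21,22)  (21,23)
take (3,7); take (7,9); skip (8,10); skip (4,11); take (11,12); take (13,15); skip (13,17); take (16,18); take (19,21); take (21,22).
Selected 7 talks.

7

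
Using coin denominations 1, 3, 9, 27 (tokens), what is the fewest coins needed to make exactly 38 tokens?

Use the largest denomination that fits, subtract, and repeat.
38 − 1×27→11 − 1×9→2 − 2×1→0
Total coins = 1 + 1 + 2 = 4

4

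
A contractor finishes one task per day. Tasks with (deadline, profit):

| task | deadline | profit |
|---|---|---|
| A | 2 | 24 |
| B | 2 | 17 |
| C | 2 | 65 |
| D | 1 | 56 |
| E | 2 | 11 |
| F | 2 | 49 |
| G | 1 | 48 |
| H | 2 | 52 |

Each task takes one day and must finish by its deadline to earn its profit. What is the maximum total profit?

121

Sort by profit descending; place each in the latest free slot ≤ its deadline.
By profit: C(d2,65), D(d1,56), H(d2,52), F(d2,49), G(d1,48), A(d2,24), B(d2,17), E(d2,11)
C→slot 2; D→slot 1; H skipped; F skipped; G skipped; A skipped; B skipped; E skipped.
Profit = 56 + 65 = 121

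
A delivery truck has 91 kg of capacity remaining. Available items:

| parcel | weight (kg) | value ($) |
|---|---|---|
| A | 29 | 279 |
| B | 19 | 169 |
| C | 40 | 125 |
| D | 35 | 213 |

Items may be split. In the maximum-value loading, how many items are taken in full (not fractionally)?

Order: A (279/29=9.62) > B (169/19=8.89) > D (213/35=6.09) > C (125/40=3.12)
Fill: take A (29 @ 279) → take B (19 @ 169) → take D (35 @ 213) → take 8/40 of C → 25.00; 91/91 used.
3 item(s) taken whole; one partial (take 8/40 of C).

3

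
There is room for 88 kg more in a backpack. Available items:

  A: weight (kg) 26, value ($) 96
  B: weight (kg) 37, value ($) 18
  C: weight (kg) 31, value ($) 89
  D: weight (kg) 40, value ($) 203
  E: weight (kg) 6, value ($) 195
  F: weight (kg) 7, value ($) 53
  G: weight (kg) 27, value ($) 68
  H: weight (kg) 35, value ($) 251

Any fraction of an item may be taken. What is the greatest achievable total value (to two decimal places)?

Ratios (sorted): E 32.50, F 7.57, H 7.17, D 5.08, A 3.69, C 2.87, G 2.52, B 0.49
take E (6 @ 195); take F (7 @ 53); take H (35 @ 251); take D (40 @ 203). Capacity used 88/88.
Total value = 702.00

702.00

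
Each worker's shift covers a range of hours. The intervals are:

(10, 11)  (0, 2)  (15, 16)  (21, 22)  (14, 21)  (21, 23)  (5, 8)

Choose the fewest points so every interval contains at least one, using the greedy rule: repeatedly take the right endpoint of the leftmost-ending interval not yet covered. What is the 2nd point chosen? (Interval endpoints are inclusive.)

8

Process intervals by earliest right end; each time one isn't hit yet, stab at its right endpoint.
By right end: [0,2]  [5,8]  [10,11]  [15,16]  [14,21]  [21,22]  [21,23]
[0,2] uncovered → point at 2; [5,8] uncovered → point at 8; [10,11] uncovered → point at 11; [15,16] uncovered → point at 16; [21,22] uncovered → point at 22.
Points: 2, 8, 11, 16, 22 (5 total).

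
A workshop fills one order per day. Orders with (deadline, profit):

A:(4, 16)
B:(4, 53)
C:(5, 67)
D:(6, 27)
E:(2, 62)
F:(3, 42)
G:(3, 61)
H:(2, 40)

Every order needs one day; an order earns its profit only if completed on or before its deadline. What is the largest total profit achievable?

Sort by profit descending; place each in the latest free slot ≤ its deadline.
By profit: C(d5,67), E(d2,62), G(d3,61), B(d4,53), F(d3,42), H(d2,40), D(d6,27), A(d4,16)
C→slot 5; E→slot 2; G→slot 3; B→slot 4; F→slot 1; H skipped; D→slot 6; A skipped.
Profit = 42 + 62 + 61 + 53 + 67 + 27 = 312

312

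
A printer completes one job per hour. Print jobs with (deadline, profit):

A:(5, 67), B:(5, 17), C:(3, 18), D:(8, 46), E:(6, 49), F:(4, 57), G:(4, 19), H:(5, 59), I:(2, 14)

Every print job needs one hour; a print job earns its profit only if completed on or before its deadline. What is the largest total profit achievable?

Profit order: A=67 H=59 F=57 E=49 D=46 G=19 C=18 B=17 I=14
Assign: A→slot 5, H→slot 4, F→slot 3, E→slot 6, D→slot 8, G→slot 2, C→slot 1, B skipped, I skipped.
Slots: [1:C] [2:G] [3:F] [4:H] [5:A] [6:E] [8:D]
Profit = 18 + 19 + 57 + 59 + 67 + 49 + 46 = 315

315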